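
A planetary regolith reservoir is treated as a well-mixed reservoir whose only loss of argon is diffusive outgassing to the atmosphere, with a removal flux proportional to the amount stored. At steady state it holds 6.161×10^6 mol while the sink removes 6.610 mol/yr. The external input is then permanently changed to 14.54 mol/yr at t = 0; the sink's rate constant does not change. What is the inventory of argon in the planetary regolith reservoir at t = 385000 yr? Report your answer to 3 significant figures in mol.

The sink rate constant is k = F₀/M₀ = 6.610/6.161×10^6 = 1.073×10^-6 yr⁻¹.
Solving dM/dt = F₁ − kM with M(0) = M₀ gives M(t) = F₁/k + (M₀ − F₁/k)·e^(−kt).
F₁/k = 14.54/1.073×10^-6 = 1.3552×10^7 mol; kt = 1.073×10^-6 × 385000 = 0.4131, e^(−kt) = 0.6616.
M(385000) = 1.3552×10^7 + (6.161×10^6 − 1.3552×10^7) × 0.6616 = 1.3552×10^7 − 4.890×10^6 = 8.6621×10^6 mol.

8.66×10^6 mol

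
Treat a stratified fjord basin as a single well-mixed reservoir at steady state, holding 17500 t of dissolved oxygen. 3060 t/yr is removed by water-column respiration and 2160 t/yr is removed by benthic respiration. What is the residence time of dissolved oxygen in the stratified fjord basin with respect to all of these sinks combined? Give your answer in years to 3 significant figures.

3.35 yr

Total removal flux = 3060 + 2160 = 5220.0 t/yr.
τ = M / ΣF_out = 17500 / 5220.0 = 3.352 yr.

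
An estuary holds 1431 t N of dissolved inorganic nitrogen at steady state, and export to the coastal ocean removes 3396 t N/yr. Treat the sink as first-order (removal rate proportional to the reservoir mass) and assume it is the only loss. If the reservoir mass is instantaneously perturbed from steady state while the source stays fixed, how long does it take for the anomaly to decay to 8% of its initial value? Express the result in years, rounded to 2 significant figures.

For a linear reservoir the anomaly decays as exp(−t/τ) with τ = M/F = 1431/3396 = 0.4214 yr.
exp(−t/τ) = 0.08 ⇒ t = −τ ln(0.08) = 0.4214 × 2.526 = 1.064 yr.

1.1 yr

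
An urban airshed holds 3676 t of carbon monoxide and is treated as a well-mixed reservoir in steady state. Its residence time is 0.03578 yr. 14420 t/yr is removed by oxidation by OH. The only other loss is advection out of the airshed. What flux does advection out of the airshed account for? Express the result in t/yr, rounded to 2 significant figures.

88000 t/yr

Total removal F = M/τ = 3676 / 0.03578 = 102700 t/yr.
Advection out of the airshed = F − (14420) = 102700 − 14420 = 88320 t/yr.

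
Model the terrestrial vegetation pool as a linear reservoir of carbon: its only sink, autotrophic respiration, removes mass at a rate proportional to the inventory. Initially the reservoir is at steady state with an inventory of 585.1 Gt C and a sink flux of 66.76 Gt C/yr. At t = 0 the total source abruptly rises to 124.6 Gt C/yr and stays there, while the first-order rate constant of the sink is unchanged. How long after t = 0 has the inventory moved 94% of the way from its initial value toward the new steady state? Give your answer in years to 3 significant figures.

τ = M₀/F₀ = 585.1/66.76 = 8.764 yr.
The remaining gap fraction is e^(−t/τ); 94% covered ⇒ e^(−t/τ) = 0.0600.
t = −τ ln(0.0600) = 8.764 × 2.813 = 24.66 yr.

24.7 yr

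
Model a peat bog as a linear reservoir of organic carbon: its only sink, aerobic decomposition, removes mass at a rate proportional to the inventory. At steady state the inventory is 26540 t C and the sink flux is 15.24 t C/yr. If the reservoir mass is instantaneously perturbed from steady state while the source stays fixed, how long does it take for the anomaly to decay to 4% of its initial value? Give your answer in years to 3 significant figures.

5610 yr

For a linear reservoir the anomaly decays as exp(−t/τ) with τ = M/F = 26540/15.24 = 1741 yr.
exp(−t/τ) = 0.04 ⇒ t = −τ ln(0.04) = 1741 × 3.219 = 5606 yr.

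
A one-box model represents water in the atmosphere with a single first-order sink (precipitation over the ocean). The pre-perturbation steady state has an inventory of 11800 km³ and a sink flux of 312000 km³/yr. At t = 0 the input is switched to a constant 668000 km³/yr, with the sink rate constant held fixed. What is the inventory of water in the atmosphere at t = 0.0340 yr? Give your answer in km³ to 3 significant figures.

The sink rate constant is k = F₀/M₀ = 312000/11800 = 26.44 yr⁻¹.
Solving dM/dt = F₁ − kM with M(0) = M₀ gives M(t) = F₁/k + (M₀ − F₁/k)·e^(−kt).
F₁/k = 668000/26.44 = 25264 km³; kt = 26.44 × 0.0340 = 0.8990, e^(−kt) = 0.4070.
M(0.0340) = 25264 + (11800 − 25264) × 0.4070 = 25264 − 5480 = 19784 km³.

19800 km³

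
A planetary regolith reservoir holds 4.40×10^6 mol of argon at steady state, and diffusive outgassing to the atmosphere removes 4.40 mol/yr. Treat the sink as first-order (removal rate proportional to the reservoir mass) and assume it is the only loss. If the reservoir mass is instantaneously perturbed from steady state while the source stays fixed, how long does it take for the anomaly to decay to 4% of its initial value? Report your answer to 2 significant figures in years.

For a linear reservoir the anomaly decays as exp(−t/τ) with τ = M/F = 4.40×10^6/4.40 = 1.000×10^6 yr.
exp(−t/τ) = 0.04 ⇒ t = −τ ln(0.04) = 1.000×10^6 × 3.219 = 3.219×10^6 yr.

3.2×10^6 yr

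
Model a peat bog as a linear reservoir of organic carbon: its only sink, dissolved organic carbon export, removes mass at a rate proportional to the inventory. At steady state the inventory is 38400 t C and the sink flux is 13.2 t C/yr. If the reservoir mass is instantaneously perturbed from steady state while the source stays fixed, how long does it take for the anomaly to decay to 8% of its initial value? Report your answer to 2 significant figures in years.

For a linear reservoir the anomaly decays as exp(−t/τ) with τ = M/F = 38400/13.2 = 2909 yr.
exp(−t/τ) = 0.08 ⇒ t = −τ ln(0.08) = 2909 × 2.526 = 7348 yr.

7300 yr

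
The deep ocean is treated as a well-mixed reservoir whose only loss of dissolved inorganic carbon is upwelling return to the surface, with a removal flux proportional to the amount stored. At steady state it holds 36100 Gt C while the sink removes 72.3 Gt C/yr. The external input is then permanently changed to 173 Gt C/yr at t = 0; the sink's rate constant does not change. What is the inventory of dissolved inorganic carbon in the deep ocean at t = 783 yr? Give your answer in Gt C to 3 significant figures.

75900 Gt C

τ = M₀/F₀ = 36100/72.3 = 499.3 yr; rate constant k = 1/τ.
New steady state M_∞ = F₁/k = F₁·τ = 173 × 499.3 = 86380 Gt C.
M(t) = M_∞ + (M₀ − M_∞)·e^(−t/τ); t/τ = 783/499.3 = 1.568, so e^(−t/τ) = 0.2084.
M(t) = 86380 − 50280 × 0.2084 = 75901 Gt C.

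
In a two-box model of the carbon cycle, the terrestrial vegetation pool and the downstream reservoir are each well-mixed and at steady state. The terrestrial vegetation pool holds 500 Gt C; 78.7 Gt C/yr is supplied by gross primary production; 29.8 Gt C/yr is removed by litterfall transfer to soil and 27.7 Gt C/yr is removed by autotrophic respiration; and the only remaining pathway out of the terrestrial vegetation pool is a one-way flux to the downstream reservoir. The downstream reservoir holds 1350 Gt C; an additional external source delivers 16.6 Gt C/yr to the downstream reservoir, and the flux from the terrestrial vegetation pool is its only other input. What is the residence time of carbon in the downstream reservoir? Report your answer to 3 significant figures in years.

Balance the terrestrial vegetation pool: ΣF_in = 78.700 Gt C/yr.
Flux to the downstream reservoir = ΣF_in − (29.8 + 27.7) = 21.200 Gt C/yr.
Total input to the downstream reservoir = 21.200 + 16.6 = 37.800 Gt C/yr; at steady state this equals its total output.
τ = M / F = 1350 / 37.800 = 35.71 yr.

35.7 yr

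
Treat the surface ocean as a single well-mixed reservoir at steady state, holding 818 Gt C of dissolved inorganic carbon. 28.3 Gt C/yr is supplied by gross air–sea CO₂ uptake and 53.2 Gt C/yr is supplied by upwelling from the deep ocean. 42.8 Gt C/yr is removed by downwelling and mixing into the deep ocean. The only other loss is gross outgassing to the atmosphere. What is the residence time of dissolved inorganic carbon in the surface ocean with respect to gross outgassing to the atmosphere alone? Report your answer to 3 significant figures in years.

21.1 yr

At steady state ΣF_in = ΣF_out.
ΣF_in = 28.3 + 53.2 = 81.500 Gt C/yr.
Gross outgassing to the atmosphere flux = ΣF_in − (42.8) = 81.500 − 42.80 = 38.70 Gt C/yr.
τ = M / F = 818 / 38.70 = 21.14 yr.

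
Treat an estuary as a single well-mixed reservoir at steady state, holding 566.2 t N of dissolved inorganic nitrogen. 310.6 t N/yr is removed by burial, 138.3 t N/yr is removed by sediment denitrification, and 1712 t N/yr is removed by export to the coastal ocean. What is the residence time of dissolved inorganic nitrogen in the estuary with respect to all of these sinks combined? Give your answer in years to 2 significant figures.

Total removal flux = 310.6 + 138.3 + 1712 = 2160.9 t N/yr.
τ = M / ΣF_out = 566.2 / 2160.9 = 0.2620 yr.

0.26 yr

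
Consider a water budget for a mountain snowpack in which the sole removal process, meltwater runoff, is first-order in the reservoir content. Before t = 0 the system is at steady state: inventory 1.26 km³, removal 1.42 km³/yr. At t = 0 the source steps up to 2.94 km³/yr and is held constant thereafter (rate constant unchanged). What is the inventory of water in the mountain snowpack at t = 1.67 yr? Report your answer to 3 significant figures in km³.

Residence time τ = M₀/F₀ = 0.8873 yr. The eventual steady state is M_∞ = M₀·(F₁/F₀) = 1.26 × 2.94/1.42 = 2.6087 km³.
The anomaly ΔM(t) = M(t) − M_∞ decays as ΔM₀·e^(−t/τ) with ΔM₀ = 1.26 − 2.6087 = −1.349 km³.
At t = 1.67 yr, e^(−t/τ) = e^(−1.882) = 0.1523, so ΔM = −0.2054 km³ and M = 2.6087 − 0.2054 = 2.4034 km³.

2.40 km³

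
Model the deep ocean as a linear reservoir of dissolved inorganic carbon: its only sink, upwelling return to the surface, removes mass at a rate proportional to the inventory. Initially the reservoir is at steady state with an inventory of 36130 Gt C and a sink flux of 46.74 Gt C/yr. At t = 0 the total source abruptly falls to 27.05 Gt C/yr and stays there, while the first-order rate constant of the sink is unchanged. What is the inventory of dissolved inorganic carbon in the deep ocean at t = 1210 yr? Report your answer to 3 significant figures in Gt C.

τ = M₀/F₀ = 36130/46.74 = 773.0 yr; rate constant k = 1/τ.
New steady state M_∞ = F₁/k = F₁·τ = 27.05 × 773.0 = 20910 Gt C.
M(t) = M_∞ + (M₀ − M_∞)·e^(−t/τ); t/τ = 1210/773.0 = 1.565, so e^(−t/τ) = 0.2090.
M(t) = 20910 + 15220 × 0.2090 = 24091 Gt C.

24100 Gt C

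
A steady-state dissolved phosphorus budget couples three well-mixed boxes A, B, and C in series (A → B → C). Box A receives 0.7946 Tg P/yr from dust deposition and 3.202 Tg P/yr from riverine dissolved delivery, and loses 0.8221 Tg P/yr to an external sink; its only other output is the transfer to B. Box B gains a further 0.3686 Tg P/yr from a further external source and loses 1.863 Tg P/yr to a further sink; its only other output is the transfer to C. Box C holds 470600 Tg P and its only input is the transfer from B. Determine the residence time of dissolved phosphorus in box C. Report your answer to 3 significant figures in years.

Box A: F(A→B) = (0.7946 + 3.202) − 0.8221 = 3.1745 Tg P/yr.
Box B: F(B→C) = (3.1745 + 0.3686) − 1.863 = 1.6801 Tg P/yr.
Box C throughput = its input = 1.6801 Tg P/yr; τ = 470600 / 1.6801 = 280100 yr.

280000 yr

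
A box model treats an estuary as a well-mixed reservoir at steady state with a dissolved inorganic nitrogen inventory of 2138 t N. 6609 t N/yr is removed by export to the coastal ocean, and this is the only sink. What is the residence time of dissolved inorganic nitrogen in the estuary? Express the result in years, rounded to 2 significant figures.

τ = M / F = 2138 / 6609 = 0.3235 yr.

0.32 yr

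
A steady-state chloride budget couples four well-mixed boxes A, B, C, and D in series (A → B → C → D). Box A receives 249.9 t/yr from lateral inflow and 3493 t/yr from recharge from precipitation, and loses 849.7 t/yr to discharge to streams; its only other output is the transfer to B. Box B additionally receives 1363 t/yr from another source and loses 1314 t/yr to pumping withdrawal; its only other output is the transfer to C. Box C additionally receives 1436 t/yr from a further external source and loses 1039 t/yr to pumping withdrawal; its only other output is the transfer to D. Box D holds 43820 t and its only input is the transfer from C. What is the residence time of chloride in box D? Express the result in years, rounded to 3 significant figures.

Box A: F(A→B) = (249.9 + 3493) − 849.7 = 2893.2 t/yr.
Box B: F(B→C) = (2893.2 + 1363) − 1314 = 2942.2 t/yr.
Box C: F(C→D) = (2942.2 + 1436) − 1039 = 3339.2 t/yr.
Box D throughput = its input = 3339.2 t/yr; τ = 43820 / 3339.2 = 13.12 yr.

13.1 yr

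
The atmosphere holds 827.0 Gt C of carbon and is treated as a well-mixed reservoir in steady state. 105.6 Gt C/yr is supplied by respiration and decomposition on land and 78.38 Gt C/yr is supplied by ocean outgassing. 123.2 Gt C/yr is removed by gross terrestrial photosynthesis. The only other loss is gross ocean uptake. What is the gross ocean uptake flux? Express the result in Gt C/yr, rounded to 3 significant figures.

60.8 Gt C/yr

At steady state ΣF_in = ΣF_out.
ΣF_in = 105.6 + 78.38 = 183.98 Gt C/yr.
Gross ocean uptake flux = ΣF_in − (123.2) = 183.98 − 123.2 = 60.78 Gt C/yr.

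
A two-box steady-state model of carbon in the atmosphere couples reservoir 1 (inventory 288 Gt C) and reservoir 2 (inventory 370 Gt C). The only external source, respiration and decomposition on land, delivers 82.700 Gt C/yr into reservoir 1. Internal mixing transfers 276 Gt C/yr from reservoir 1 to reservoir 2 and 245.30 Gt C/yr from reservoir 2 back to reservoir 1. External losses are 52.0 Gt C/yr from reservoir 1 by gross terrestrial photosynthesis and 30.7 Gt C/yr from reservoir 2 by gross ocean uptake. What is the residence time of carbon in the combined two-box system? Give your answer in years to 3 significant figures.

7.96 yr

Treat the two boxes together as one reservoir: the mixing fluxes between them are internal recycling, so τ = ΣM / Σ(external losses).
M_total = 288 + 370 = 658.00 Gt C.
ΣF_external_out = 52.0 + 30.7 = 82.700 Gt C/yr.
τ = M_total / ΣF_ext = 658.00 / 82.700 = 7.956 yr.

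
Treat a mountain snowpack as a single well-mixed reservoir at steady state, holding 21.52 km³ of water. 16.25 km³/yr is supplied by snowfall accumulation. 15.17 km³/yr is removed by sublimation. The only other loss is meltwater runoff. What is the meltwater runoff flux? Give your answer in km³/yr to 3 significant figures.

1.08 km³/yr

At steady state ΣF_in = ΣF_out.
ΣF_in = 16.250 km³/yr.
Meltwater runoff flux = ΣF_in − (15.17) = 16.250 − 15.17 = 1.080 km³/yr.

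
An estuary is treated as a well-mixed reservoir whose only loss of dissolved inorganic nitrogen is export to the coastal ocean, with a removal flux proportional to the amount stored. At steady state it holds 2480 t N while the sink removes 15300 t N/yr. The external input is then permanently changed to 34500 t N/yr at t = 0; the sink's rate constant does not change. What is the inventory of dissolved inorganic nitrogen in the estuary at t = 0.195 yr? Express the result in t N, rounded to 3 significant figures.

The sink rate constant is k = F₀/M₀ = 15300/2480 = 6.169 yr⁻¹.
Solving dM/dt = F₁ − kM with M(0) = M₀ gives M(t) = F₁/k + (M₀ − F₁/k)·e^(−kt).
F₁/k = 34500/6.169 = 5592.2 t N; kt = 6.169 × 0.195 = 1.203, e^(−kt) = 0.3003.
M(0.195) = 5592.2 + (2480 − 5592.2) × 0.3003 = 5592.2 − 934.5 = 4657.6 t N.

4660 t N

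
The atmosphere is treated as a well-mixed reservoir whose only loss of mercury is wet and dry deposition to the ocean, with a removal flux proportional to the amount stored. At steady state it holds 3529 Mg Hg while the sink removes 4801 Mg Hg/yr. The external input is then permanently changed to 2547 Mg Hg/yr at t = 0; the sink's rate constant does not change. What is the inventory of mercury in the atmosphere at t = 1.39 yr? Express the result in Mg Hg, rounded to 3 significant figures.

Residence time τ = M₀/F₀ = 0.7351 yr. The eventual steady state is M_∞ = M₀·(F₁/F₀) = 3529 × 2547/4801 = 1872.2 Mg Hg.
The anomaly ΔM(t) = M(t) − M_∞ decays as ΔM₀·e^(−t/τ) with ΔM₀ = 3529 − 1872.2 = 1657 Mg Hg.
At t = 1.39 yr, e^(−t/τ) = e^(−1.891) = 0.1509, so ΔM = 250.0 Mg Hg and M = 1872.2 + 250.0 = 2122.2 Mg Hg.

2120 Mg Hg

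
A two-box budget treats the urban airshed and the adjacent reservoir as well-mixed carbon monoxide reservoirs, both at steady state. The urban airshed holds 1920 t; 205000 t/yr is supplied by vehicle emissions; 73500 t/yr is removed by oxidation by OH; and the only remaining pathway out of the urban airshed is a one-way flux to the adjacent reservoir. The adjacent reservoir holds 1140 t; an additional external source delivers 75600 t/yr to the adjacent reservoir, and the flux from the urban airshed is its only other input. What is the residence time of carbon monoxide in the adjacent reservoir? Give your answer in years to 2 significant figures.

Balance the urban airshed: ΣF_in = 205000 t/yr.
Flux to the adjacent reservoir = ΣF_in − (73500) = 131500 t/yr.
Total input to the adjacent reservoir = 131500 + 75600 = 207100 t/yr; at steady state this equals its total output.
τ = M / F = 1140 / 207100 = 0.005505 yr.

0.0055 yr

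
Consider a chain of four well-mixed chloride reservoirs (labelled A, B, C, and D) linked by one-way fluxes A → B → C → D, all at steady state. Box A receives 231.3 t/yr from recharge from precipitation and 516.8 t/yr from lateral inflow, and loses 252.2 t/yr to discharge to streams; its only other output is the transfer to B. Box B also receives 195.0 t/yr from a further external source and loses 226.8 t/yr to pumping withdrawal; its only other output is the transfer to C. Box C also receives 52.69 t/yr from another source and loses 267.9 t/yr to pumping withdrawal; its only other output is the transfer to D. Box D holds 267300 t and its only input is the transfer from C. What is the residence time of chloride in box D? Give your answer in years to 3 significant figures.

1070 yr

Box A: F(A→B) = (231.3 + 516.8) − 252.2 = 495.90 t/yr.
Box B: F(B→C) = (495.90 + 195.0) − 226.8 = 464.10 t/yr.
Box C: F(C→D) = (464.10 + 52.69) − 267.9 = 248.89 t/yr.
Box D throughput = its input = 248.89 t/yr; τ = 267300 / 248.89 = 1074 yr.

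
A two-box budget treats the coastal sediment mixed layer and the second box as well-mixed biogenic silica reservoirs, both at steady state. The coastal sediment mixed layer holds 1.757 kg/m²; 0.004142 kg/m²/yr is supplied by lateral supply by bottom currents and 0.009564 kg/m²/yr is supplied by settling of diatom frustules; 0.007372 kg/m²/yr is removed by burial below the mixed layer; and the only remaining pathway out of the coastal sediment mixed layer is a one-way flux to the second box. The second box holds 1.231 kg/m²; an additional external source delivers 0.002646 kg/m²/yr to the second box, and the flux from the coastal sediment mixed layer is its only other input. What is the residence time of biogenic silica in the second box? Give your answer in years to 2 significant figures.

140 yr

Balance the coastal sediment mixed layer: ΣF_in = 0.004142 + 0.009564 = 0.013706 kg/m²/yr.
Flux to the second box = ΣF_in − (0.007372) = 0.0063340 kg/m²/yr.
Total input to the second box = 0.0063340 + 0.002646 = 0.0089800 kg/m²/yr; at steady state this equals its total output.
τ = M / F = 1.231 / 0.0089800 = 137.1 yr.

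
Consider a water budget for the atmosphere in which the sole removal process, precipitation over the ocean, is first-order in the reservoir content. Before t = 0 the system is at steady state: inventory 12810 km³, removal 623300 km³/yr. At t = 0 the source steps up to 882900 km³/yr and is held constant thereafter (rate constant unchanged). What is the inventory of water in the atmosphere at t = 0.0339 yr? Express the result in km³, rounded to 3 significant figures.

17100 km³

Residence time τ = M₀/F₀ = 0.02055 yr. The eventual steady state is M_∞ = M₀·(F₁/F₀) = 12810 × 882900/623300 = 18145 km³.
The anomaly ΔM(t) = M(t) − M_∞ decays as ΔM₀·e^(−t/τ) with ΔM₀ = 12810 − 18145 = −5335 km³.
At t = 0.0339 yr, e^(−t/τ) = e^(−1.649) = 0.1921, so ΔM = −1025 km³ and M = 18145 − 1025 = 17120 km³.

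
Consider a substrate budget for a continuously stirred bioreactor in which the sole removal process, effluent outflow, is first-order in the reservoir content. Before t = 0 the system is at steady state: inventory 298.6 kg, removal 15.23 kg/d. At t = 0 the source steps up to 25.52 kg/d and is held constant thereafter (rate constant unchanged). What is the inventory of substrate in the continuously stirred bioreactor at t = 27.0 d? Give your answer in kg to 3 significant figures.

Residence time τ = M₀/F₀ = 19.61 d. The eventual steady state is M_∞ = M₀·(F₁/F₀) = 298.6 × 25.52/15.23 = 500.35 kg.
The anomaly ΔM(t) = M(t) − M_∞ decays as ΔM₀·e^(−t/τ) with ΔM₀ = 298.6 − 500.35 = −201.7 kg.
At t = 27.0 d, e^(−t/τ) = e^(−1.377) = 0.2523, so ΔM = −50.90 kg and M = 500.35 − 50.90 = 449.45 kg.

449 kg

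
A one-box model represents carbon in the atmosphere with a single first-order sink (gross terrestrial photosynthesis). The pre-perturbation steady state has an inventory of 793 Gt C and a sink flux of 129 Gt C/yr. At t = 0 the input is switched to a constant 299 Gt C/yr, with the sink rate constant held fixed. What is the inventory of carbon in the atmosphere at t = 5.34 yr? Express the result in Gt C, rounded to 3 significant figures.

1400 Gt C

The sink rate constant is k = F₀/M₀ = 129/793 = 0.1627 yr⁻¹.
Solving dM/dt = F₁ − kM with M(0) = M₀ gives M(t) = F₁/k + (M₀ − F₁/k)·e^(−kt).
F₁/k = 299/0.1627 = 1838.0 Gt C; kt = 0.1627 × 5.34 = 0.8687, e^(−kt) = 0.4195.
M(5.34) = 1838.0 + (793 − 1838.0) × 0.4195 = 1838.0 − 438.4 = 1399.6 Gt C.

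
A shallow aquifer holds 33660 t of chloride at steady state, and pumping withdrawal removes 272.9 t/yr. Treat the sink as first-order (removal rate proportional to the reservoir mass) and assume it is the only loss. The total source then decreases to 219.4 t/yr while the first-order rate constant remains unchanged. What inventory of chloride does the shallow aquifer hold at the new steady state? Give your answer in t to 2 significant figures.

Rate constant k = F/M = 272.9 / 33660 = 0.008108 yr⁻¹.
At the new steady state, source = k·M_new ⇒ M_new = 219.4 / 0.008108 = 27060 t.
(Equivalently M_new = M × F_new/F_old = 33660 × 219.4/272.9.)

27000 t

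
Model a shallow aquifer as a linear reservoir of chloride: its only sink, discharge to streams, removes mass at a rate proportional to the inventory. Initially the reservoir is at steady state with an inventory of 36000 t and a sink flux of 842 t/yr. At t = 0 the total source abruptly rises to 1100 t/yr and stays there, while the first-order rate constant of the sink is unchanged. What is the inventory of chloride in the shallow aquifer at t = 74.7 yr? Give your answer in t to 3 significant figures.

τ = M₀/F₀ = 36000/842 = 42.76 yr; rate constant k = 1/τ.
New steady state M_∞ = F₁/k = F₁·τ = 1100 × 42.76 = 47031 t.
M(t) = M_∞ + (M₀ − M_∞)·e^(−t/τ); t/τ = 74.7/42.76 = 1.747, so e^(−t/τ) = 0.1743.
M(t) = 47031 − 11030 × 0.1743 = 45109 t.

45100 t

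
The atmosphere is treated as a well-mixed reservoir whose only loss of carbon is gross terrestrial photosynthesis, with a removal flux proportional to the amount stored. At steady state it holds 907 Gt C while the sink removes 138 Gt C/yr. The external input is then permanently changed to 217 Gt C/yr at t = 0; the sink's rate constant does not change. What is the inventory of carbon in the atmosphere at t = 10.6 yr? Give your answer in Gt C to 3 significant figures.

τ = M₀/F₀ = 907/138 = 6.572 yr; rate constant k = 1/τ.
New steady state M_∞ = F₁/k = F₁·τ = 217 × 6.572 = 1426.2 Gt C.
M(t) = M_∞ + (M₀ − M_∞)·e^(−t/τ); t/τ = 10.6/6.572 = 1.613, so e^(−t/τ) = 0.1993.
M(t) = 1426.2 − 519.2 × 0.1993 = 1322.7 Gt C.

1320 Gt C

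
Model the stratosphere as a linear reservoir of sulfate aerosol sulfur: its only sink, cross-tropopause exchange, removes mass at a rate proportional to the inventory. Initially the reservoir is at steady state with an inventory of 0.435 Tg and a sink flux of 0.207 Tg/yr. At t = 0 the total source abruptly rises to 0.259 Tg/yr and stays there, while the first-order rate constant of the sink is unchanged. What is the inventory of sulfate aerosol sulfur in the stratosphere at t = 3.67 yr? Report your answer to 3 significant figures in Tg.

0.525 Tg

The sink rate constant is k = F₀/M₀ = 0.207/0.435 = 0.4759 yr⁻¹.
Solving dM/dt = F₁ − kM with M(0) = M₀ gives M(t) = F₁/k + (M₀ − F₁/k)·e^(−kt).
F₁/k = 0.259/0.4759 = 0.54428 Tg; kt = 0.4759 × 3.67 = 1.746, e^(−kt) = 0.1744.
M(3.67) = 0.54428 + (0.435 − 0.54428) × 0.1744 = 0.54428 − 0.01906 = 0.52522 Tg.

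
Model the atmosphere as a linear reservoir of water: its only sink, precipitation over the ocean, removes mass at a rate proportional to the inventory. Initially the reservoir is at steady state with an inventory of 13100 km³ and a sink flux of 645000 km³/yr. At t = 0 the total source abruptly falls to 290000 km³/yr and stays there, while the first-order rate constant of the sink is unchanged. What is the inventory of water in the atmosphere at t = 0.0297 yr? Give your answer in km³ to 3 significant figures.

7560 km³

The sink rate constant is k = F₀/M₀ = 645000/13100 = 49.24 yr⁻¹.
Solving dM/dt = F₁ − kM with M(0) = M₀ gives M(t) = F₁/k + (M₀ − F₁/k)·e^(−kt).
F₁/k = 290000/49.24 = 5889.9 km³; kt = 49.24 × 0.0297 = 1.462, e^(−kt) = 0.2317.
M(0.0297) = 5889.9 + (13100 − 5889.9) × 0.2317 = 5889.9 + 1671 = 7560.5 km³.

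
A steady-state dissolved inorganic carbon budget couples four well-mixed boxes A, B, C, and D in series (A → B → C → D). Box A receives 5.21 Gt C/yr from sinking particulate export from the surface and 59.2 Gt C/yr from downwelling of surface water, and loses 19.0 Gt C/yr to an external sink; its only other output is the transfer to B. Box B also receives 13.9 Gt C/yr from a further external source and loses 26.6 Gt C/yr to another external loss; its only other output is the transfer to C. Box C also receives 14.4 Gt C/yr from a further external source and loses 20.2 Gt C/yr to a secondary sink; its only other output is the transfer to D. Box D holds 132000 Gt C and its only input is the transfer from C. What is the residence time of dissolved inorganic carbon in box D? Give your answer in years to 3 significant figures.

Box A: F(A→B) = (5.21 + 59.2) − 19.0 = 45.410 Gt C/yr.
Box B: F(B→C) = (45.410 + 13.9) − 26.6 = 32.710 Gt C/yr.
Box C: F(C→D) = (32.710 + 14.4) − 20.2 = 26.910 Gt C/yr.
Box D throughput = its input = 26.910 Gt C/yr; τ = 132000 / 26.910 = 4905 yr.

4910 yr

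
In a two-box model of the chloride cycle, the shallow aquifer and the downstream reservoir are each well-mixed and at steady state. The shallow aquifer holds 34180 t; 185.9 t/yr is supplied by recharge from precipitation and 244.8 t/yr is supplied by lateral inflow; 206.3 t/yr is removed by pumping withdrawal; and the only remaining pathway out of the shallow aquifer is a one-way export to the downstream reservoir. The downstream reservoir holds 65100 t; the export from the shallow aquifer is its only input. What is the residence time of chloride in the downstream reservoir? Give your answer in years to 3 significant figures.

Balance the shallow aquifer: ΣF_in = 185.9 + 244.8 = 430.70 t/yr.
Export to the downstream reservoir = ΣF_in − (206.3) = 224.40 t/yr.
At steady state the output of the downstream reservoir equals its input, 224.40 t/yr.
τ = M / F = 65100 / 224.40 = 290.1 yr.

290 yr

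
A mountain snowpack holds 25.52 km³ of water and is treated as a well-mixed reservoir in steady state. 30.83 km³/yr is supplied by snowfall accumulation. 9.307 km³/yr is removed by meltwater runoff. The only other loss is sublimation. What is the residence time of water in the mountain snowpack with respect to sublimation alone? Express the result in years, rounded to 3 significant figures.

1.19 yr

At steady state ΣF_in = ΣF_out.
ΣF_in = 30.830 km³/yr.
Sublimation flux = ΣF_in − (9.307) = 30.830 − 9.307 = 21.52 km³/yr.
τ = M / F = 25.52 / 21.52 = 1.186 yr.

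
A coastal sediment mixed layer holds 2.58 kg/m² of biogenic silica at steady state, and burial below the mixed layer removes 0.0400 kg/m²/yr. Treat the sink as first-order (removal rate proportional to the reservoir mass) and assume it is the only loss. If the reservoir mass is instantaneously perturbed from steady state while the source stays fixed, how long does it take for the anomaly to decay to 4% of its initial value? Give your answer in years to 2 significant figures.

For a linear reservoir the anomaly decays as exp(−t/τ) with τ = M/F = 2.58/0.0400 = 64.50 yr.
exp(−t/τ) = 0.04 ⇒ t = −τ ln(0.04) = 64.50 × 3.219 = 207.6 yr.

210 yr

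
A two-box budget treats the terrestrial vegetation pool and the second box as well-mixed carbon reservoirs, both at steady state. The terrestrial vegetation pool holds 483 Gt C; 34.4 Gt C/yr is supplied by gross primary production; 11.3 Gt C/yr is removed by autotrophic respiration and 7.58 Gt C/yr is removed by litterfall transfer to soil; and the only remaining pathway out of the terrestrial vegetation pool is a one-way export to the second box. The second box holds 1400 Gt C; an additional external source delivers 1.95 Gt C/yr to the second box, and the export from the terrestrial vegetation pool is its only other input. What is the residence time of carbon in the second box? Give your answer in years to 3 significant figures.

Balance the terrestrial vegetation pool: ΣF_in = 34.400 Gt C/yr.
Export to the second box = ΣF_in − (11.3 + 7.58) = 15.520 Gt C/yr.
Total input to the second box = 15.520 + 1.95 = 17.470 Gt C/yr; at steady state this equals its total output.
τ = M / F = 1400 / 17.470 = 80.14 yr.

80.1 yr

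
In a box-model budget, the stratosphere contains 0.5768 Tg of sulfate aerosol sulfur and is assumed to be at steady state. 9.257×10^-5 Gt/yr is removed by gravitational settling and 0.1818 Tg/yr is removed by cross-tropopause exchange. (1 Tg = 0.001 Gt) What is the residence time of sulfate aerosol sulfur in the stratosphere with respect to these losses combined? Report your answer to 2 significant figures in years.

Convert the gravitational settling flux: 9.257×10^-5 Gt/yr = 0.09257 Tg/yr.
Total removal = 0.09257 + 0.1818 = 0.27437 Tg/yr.
τ = M / ΣF_out = 0.5768 / 0.27437 = 2.102 yr.

2.1 yr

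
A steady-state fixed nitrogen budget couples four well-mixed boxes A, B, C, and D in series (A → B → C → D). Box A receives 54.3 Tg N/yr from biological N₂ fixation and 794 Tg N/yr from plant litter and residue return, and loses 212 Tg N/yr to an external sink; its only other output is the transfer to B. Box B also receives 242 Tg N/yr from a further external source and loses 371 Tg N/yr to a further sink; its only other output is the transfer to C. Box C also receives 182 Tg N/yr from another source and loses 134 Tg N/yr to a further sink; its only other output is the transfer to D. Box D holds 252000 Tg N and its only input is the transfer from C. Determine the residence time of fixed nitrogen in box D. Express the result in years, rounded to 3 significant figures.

454 yr

Box A: F(A→B) = (54.3 + 794) − 212 = 636.30 Tg N/yr.
Box B: F(B→C) = (636.30 + 242) − 371 = 507.30 Tg N/yr.
Box C: F(C→D) = (507.30 + 182) − 134 = 555.30 Tg N/yr.
Box D throughput = its input = 555.30 Tg N/yr; τ = 252000 / 555.30 = 453.8 yr.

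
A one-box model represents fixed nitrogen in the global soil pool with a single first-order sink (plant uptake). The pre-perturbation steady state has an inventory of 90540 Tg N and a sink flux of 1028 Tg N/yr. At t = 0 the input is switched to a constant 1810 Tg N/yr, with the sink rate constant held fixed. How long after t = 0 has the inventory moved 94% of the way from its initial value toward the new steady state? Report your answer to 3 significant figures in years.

τ = M₀/F₀ = 90540/1028 = 88.07 yr.
The remaining gap fraction is e^(−t/τ); 94% covered ⇒ e^(−t/τ) = 0.0600.
t = −τ ln(0.0600) = 88.07 × 2.813 = 247.8 yr.

248 yr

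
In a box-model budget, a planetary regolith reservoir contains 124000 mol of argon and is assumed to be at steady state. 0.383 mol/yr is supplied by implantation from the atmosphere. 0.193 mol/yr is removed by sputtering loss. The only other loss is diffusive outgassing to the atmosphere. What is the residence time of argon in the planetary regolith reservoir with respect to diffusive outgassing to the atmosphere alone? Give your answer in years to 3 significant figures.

653000 yr

At steady state ΣF_in = ΣF_out.
ΣF_in = 0.38300 mol/yr.
Diffusive outgassing to the atmosphere flux = ΣF_in − (0.193) = 0.38300 − 0.1930 = 0.1900 mol/yr.
τ = M / F = 124000 / 0.1900 = 652600 yr.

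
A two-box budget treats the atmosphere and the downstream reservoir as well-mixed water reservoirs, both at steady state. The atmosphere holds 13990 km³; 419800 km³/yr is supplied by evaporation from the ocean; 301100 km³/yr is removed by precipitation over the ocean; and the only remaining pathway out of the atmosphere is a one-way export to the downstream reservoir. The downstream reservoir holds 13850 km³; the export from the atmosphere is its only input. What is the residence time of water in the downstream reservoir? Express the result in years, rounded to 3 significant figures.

0.117 yr

Balance the atmosphere: ΣF_in = 419800 km³/yr.
Export to the downstream reservoir = ΣF_in − (301100) = 118700 km³/yr.
At steady state the output of the downstream reservoir equals its input, 118700 km³/yr.
τ = M / F = 13850 / 118700 = 0.1167 yr.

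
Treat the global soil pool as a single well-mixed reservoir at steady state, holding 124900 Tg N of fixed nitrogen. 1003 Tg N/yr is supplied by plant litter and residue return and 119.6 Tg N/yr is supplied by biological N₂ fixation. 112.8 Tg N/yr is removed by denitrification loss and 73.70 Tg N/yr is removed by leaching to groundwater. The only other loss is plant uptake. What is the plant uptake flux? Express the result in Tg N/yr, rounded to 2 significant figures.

At steady state ΣF_in = ΣF_out.
ΣF_in = 1003 + 119.6 = 1122.6 Tg N/yr.
Plant uptake flux = ΣF_in − (112.8 + 73.70) = 1122.6 − 186.5 = 936.1 Tg N/yr.

940 Tg N/yr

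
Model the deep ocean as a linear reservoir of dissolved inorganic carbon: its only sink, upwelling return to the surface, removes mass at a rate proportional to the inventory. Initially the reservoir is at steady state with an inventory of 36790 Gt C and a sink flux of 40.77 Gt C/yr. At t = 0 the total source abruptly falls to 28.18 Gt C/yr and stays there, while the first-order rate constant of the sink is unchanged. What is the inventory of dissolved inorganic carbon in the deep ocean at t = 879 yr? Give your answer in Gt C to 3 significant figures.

Residence time τ = M₀/F₀ = 902.4 yr. The eventual steady state is M_∞ = M₀·(F₁/F₀) = 36790 × 28.18/40.77 = 25429 Gt C.
The anomaly ΔM(t) = M(t) − M_∞ decays as ΔM₀·e^(−t/τ) with ΔM₀ = 36790 − 25429 = 11360 Gt C.
At t = 879 yr, e^(−t/τ) = e^(−0.9741) = 0.3775, so ΔM = 4289 Gt C and M = 25429 + 4289 = 29718 Gt C.

29700 Gt C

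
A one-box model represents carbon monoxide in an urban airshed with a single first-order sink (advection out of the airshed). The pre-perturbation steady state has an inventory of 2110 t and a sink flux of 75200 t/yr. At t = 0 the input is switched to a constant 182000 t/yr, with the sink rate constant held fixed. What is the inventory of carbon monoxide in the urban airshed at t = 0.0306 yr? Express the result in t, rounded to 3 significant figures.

4100 t

τ = M₀/F₀ = 2110/75200 = 0.02806 yr; rate constant k = 1/τ.
New steady state M_∞ = F₁/k = F₁·τ = 182000 × 0.02806 = 5106.6 t.
M(t) = M_∞ + (M₀ − M_∞)·e^(−t/τ); t/τ = 0.0306/0.02806 = 1.091, so e^(−t/τ) = 0.3360.
M(t) = 5106.6 − 2997 × 0.3360 = 4099.7 t.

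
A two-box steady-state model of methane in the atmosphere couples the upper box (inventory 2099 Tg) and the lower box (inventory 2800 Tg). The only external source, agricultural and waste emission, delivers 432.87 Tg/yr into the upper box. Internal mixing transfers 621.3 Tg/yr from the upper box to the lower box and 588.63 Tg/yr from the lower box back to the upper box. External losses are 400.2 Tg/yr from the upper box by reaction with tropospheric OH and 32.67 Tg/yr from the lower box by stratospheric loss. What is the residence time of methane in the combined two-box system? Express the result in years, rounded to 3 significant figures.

11.3 yr

Treat the two boxes together as one reservoir: the mixing fluxes between them are internal recycling, so τ = ΣM / Σ(external losses).
M_total = 2099 + 2800 = 4899.0 Tg.
ΣF_external_out = 400.2 + 32.67 = 432.87 Tg/yr.
τ = M_total / ΣF_ext = 4899.0 / 432.87 = 11.32 yr.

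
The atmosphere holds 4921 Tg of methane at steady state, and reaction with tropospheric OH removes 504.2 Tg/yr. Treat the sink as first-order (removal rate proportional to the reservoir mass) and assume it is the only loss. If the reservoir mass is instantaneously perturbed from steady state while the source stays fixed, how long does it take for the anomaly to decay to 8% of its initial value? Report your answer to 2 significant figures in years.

25 yr

For a linear reservoir the anomaly decays as exp(−t/τ) with τ = M/F = 4921/504.2 = 9.760 yr.
exp(−t/τ) = 0.08 ⇒ t = −τ ln(0.08) = 9.760 × 2.526 = 24.65 yr.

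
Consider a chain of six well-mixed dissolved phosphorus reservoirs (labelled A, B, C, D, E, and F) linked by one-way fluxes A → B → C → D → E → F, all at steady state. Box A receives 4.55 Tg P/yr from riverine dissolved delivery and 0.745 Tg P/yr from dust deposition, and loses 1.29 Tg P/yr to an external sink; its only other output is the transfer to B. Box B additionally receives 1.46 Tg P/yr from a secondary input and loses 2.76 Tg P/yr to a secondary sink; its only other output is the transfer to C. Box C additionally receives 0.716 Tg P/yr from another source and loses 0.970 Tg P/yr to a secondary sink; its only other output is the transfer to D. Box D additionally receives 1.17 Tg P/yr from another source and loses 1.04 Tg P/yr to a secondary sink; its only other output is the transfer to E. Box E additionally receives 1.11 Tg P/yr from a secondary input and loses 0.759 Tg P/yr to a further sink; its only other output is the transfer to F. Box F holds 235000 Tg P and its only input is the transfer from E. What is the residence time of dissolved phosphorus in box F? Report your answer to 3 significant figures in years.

80200 yr

Box A: F(A→B) = (4.55 + 0.745) − 1.29 = 4.0050 Tg P/yr.
Box B: F(B→C) = (4.0050 + 1.46) − 2.76 = 2.7050 Tg P/yr.
Box C: F(C→D) = (2.7050 + 0.716) − 0.970 = 2.4510 Tg P/yr.
Box D: F(D→E) = (2.4510 + 1.17) − 1.04 = 2.5810 Tg P/yr.
Box E: F(E→F) = (2.5810 + 1.11) − 0.759 = 2.9320 Tg P/yr.
Box F throughput = its input = 2.9320 Tg P/yr; τ = 235000 / 2.9320 = 80150 yr.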